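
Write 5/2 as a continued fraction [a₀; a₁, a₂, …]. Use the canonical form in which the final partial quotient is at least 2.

5 = 2·2 + 1, so a_0 = 2
2 = 2·1 + 0, so a_1 = 2

[2; 2]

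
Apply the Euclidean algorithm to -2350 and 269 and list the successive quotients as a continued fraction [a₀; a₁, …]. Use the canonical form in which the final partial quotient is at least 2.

-2350 = -9·269 + 71, so a_0 = -9
269 = 3·71 + 56, so a_1 = 3
71 = 1·56 + 15, so a_2 = 1
56 = 3·15 + 11, so a_3 = 3
15 = 1·11 + 4, so a_4 = 1
11 = 2·4 + 3, so a_5 = 2
4 = 1·3 + 1, so a_6 = 1
3 = 3·1 + 0, so a_7 = 3

[-9; 3, 1, 3, 1, 2, 1, 3]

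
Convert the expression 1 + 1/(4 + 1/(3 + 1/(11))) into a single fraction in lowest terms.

181/147

a_0 = 1: 1/1
a_1 = 4: 5/4
a_2 = 3: 16/13
a_3 = 11: 181/147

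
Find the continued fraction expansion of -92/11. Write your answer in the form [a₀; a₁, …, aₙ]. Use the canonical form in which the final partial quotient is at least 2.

Apply division with remainder until the remainder is 0:
-92 ÷ 11 → quotient -9, remainder 7
11 ÷ 7 → quotient 1, remainder 4
7 ÷ 4 → quotient 1, remainder 3
4 ÷ 3 → quotient 1, remainder 1
3 ÷ 1 → quotient 3, remainder 0

[-9; 1, 1, 1, 3]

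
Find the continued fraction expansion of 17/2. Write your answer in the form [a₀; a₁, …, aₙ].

[8; 2]

⌊17/2⌋ = 8, remainder 1
⌊2/1⌋ = 2, remainder 0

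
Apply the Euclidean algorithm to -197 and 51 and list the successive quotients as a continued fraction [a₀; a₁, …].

[-4; 7, 3, 2]

Apply division with remainder until the remainder is 0:
-197 = -4·51 + 7, so a_0 = -4
51 = 7·7 + 2, so a_1 = 7
7 = 3·2 + 1, so a_2 = 3
2 = 2·1 + 0, so a_3 = 2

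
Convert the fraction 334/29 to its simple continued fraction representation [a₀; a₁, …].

334 ÷ 29 → quotient 11, remainder 15
29 ÷ 15 → quotient 1, remainder 14
15 ÷ 14 → quotient 1, remainder 1
14 ÷ 1 → quotient 14, remainder 0

[11; 1, 1, 14]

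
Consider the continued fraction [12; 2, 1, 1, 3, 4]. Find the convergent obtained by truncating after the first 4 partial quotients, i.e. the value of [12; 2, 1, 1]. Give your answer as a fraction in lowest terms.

Start with 1.
1 + 1/(1/1) = 1 + 1/1 = 2/1
2 + 1/(2/1) = 2 + 1/2 = 5/2
12 + 1/(5/2) = 12 + 2/5 = 62/5

62/5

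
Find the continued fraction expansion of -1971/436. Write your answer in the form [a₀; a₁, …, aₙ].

[-5; 2, 11, 1, 1, 1, 1, 3]

-1971 ÷ 436 → quotient -5, remainder 209
436 ÷ 209 → quotient 2, remainder 18
209 ÷ 18 → quotient 11, remainder 11
18 ÷ 11 → quotient 1, remainder 7
11 ÷ 7 → quotient 1, remainder 4
7 ÷ 4 → quotient 1, remainder 3
4 ÷ 3 → quotient 1, remainder 1
3 ÷ 1 → quotient 3, remainder 0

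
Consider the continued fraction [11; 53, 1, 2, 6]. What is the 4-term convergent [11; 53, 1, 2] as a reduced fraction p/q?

1774/161

Work from the innermost term outward:
Start with 2.
1 + 1/(2/1) = 1 + 1/2 = 3/2
53 + 1/(3/2) = 53 + 2/3 = 161/3
11 + 1/(161/3) = 11 + 3/161 = 1774/161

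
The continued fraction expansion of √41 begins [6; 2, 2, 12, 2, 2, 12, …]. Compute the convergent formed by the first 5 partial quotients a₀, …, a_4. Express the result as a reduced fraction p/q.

a_0 = 6: 6/1
a_1 = 2: 13/2
a_2 = 2: 32/5
a_3 = 12: 397/62
a_4 = 2: 826/129

826/129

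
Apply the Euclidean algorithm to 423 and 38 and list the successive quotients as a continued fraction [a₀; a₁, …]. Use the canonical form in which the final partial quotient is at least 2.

[11; 7, 1, 1, 2]

Run the Euclidean algorithm, recording each quotient:
423 = 11·38 + 5, so a_0 = 11
38 = 7·5 + 3, so a_1 = 7
5 = 1·3 + 2, so a_2 = 1
3 = 1·2 + 1, so a_3 = 1
2 = 2·1 + 0, so a_4 = 2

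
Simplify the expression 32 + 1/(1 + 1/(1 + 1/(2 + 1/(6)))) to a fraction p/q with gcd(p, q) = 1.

Compute successive convergents:
a_0 = 32: 32/1
a_1 = 1: 33/1
a_2 = 1: 65/2
a_3 = 2: 163/5
a_4 = 6: 1043/32

1043/32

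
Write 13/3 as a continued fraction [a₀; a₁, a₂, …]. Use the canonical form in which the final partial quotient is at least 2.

Repeatedly divide and take the remainder:
13 ÷ 3 → quotient 4, remainder 1
3 ÷ 1 → quotient 3, remainder 0

[4; 3]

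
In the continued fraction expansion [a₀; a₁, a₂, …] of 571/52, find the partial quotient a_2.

Repeatedly divide and take the remainder:
⌊571/52⌋ = 10, remainder 51
⌊52/51⌋ = 1, remainder 1
⌊51/1⌋ = 51, remainder 0

51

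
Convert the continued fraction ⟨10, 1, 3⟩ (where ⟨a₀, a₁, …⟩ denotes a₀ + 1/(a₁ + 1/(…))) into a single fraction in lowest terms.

43/4

Use the convergent recurrence hₖ = aₖ·hₖ₋₁ + hₖ₋₂ (and likewise for the denominators kₖ):
a_0 = 10: 10/1
a_1 = 1: 11/1
a_2 = 3: 43/4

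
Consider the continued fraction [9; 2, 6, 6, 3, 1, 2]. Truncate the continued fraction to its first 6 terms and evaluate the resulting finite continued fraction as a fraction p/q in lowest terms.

3151/333

Collapse the nested fraction from the inside out:
Start with 1.
3 + 1/(1/1) = 3 + 1/1 = 4/1
6 + 1/(4/1) = 6 + 1/4 = 25/4
6 + 1/(25/4) = 6 + 4/25 = 154/25
2 + 1/(154/25) = 2 + 25/154 = 333/154
9 + 1/(333/154) = 9 + 154/333 = 3151/333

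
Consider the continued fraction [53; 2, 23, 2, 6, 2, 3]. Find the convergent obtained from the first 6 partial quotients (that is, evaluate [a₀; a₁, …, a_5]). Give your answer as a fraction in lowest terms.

Use the convergent recurrence hₖ = aₖ·hₖ₋₁ + hₖ₋₂ (and likewise for the denominators kₖ):
a_0 = 53: 53/1
a_1 = 2: 107/2
a_2 = 23: 2514/47
a_3 = 2: 5135/96
a_4 = 6: 33324/623
a_5 = 2: 71783/1342

71783/1342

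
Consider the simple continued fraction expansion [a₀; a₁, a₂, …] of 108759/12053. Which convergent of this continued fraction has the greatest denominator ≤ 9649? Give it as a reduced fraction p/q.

32782/3633

a_0 = 9: 9/1  (≤ bound)
a_1 = 42: 379/42  (≤ bound)
a_2 = 1: 388/43  (≤ bound)
a_3 = 2: 1155/128  (≤ bound)
a_4 = 1: 1543/171  (≤ bound)
a_5 = 6: 10413/1154  (≤ bound)
a_6 = 3: 32782/3633  (≤ bound)
a_7 = 3: 108759/12053  (> 9649, stop)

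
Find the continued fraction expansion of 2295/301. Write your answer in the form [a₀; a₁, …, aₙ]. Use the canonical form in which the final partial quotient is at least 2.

2295 = 7·301 + 188, so a_0 = 7
301 = 1·188 + 113, so a_1 = 1
188 = 1·113 + 75, so a_2 = 1
113 = 1·75 + 38, so a_3 = 1
75 = 1·38 + 37, so a_4 = 1
38 = 1·37 + 1, so a_5 = 1
37 = 37·1 + 0, so a_6 = 37

[7; 1, 1, 1, 1, 1, 37]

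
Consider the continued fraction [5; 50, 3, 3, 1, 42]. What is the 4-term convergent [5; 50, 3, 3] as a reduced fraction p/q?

Compute successive convergents:
a_0 = 5: 5/1
a_1 = 50: 251/50
a_2 = 3: 758/151
a_3 = 3: 2525/503

2525/503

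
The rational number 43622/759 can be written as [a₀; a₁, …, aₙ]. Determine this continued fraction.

[57; 2, 8, 1, 3, 10]

Repeatedly divide and take the remainder:
43622 ÷ 759 → quotient 57, remainder 359
759 ÷ 359 → quotient 2, remainder 41
359 ÷ 41 → quotient 8, remainder 31
41 ÷ 31 → quotient 1, remainder 10
31 ÷ 10 → quotient 3, remainder 1
10 ÷ 1 → quotient 10, remainder 0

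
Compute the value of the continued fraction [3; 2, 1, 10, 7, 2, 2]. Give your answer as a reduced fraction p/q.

4009/1199

a_0 = 3: 3/1
a_1 = 2: 7/2
a_2 = 1: 10/3
a_3 = 10: 107/32
a_4 = 7: 759/227
a_5 = 2: 1625/486
a_6 = 2: 4009/1199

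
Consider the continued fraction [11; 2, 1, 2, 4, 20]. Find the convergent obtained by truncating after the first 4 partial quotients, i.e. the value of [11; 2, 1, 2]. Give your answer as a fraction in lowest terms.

91/8

Work from the innermost term outward:
Start with 2.
1 + 1/(2/1) = 1 + 1/2 = 3/2
2 + 1/(3/2) = 2 + 2/3 = 8/3
11 + 1/(8/3) = 11 + 3/8 = 91/8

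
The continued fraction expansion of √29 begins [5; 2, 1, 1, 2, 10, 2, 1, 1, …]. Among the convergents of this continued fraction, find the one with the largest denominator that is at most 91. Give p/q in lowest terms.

70/13

a_0 = 5: 5/1  (≤ bound)
a_1 = 2: 11/2  (≤ bound)
a_2 = 1: 16/3  (≤ bound)
a_3 = 1: 27/5  (≤ bound)
a_4 = 2: 70/13  (≤ bound)
a_5 = 10: 727/135  (> 91, stop)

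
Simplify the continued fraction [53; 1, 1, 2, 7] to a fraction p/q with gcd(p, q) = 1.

Compute successive convergents:
a_0 = 53: 53/1
a_1 = 1: 54/1
a_2 = 1: 107/2
a_3 = 2: 268/5
a_4 = 7: 1983/37

1983/37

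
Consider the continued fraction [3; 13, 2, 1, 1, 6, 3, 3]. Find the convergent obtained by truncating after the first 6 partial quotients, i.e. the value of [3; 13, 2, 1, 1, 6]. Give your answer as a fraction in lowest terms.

Start with 6.
1 + 1/(6/1) = 1 + 1/6 = 7/6
1 + 1/(7/6) = 1 + 6/7 = 13/7
2 + 1/(13/7) = 2 + 7/13 = 33/13
13 + 1/(33/13) = 13 + 13/33 = 442/33
3 + 1/(442/33) = 3 + 33/442 = 1359/442

1359/442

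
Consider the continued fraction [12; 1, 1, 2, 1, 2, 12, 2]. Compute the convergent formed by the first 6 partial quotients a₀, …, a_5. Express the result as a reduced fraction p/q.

a_0 = 12: 12/1
a_1 = 1: 13/1
a_2 = 1: 25/2
a_3 = 2: 63/5
a_4 = 1: 88/7
a_5 = 2: 239/19

239/19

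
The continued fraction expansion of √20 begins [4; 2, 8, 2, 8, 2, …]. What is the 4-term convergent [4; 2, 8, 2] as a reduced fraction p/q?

161/36

Start with 2.
8 + 1/(2/1) = 8 + 1/2 = 17/2
2 + 1/(17/2) = 2 + 2/17 = 36/17
4 + 1/(36/17) = 4 + 17/36 = 161/36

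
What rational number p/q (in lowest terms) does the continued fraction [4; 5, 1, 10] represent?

271/65

Build up convergents one term at a time:
a_0 = 4: 4/1
a_1 = 5: 21/5
a_2 = 1: 25/6
a_3 = 10: 271/65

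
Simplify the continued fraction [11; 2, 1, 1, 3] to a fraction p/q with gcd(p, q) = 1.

205/18

Start with 3.
1 + 1/(3/1) = 1 + 1/3 = 4/3
1 + 1/(4/3) = 1 + 3/4 = 7/4
2 + 1/(7/4) = 2 + 4/7 = 18/7
11 + 1/(18/7) = 11 + 7/18 = 205/18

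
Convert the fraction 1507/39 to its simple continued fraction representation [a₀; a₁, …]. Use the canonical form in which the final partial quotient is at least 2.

[38; 1, 1, 1, 3, 1, 2]

⌊1507/39⌋ = 38, remainder 25
⌊39/25⌋ = 1, remainder 14
⌊25/14⌋ = 1, remainder 11
⌊14/11⌋ = 1, remainder 3
⌊11/3⌋ = 3, remainder 2
⌊3/2⌋ = 1, remainder 1
⌊2/1⌋ = 2, remainder 0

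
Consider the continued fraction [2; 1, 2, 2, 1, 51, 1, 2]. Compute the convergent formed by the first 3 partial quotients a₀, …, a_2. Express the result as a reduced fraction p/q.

Compute successive convergents:
a_0 = 2: 2/1
a_1 = 1: 3/1
a_2 = 2: 8/3

8/3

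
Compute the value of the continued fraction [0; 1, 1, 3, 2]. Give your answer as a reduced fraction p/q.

9/16

Start with 2.
3 + 1/(2/1) = 3 + 1/2 = 7/2
1 + 1/(7/2) = 1 + 2/7 = 9/7
1 + 1/(9/7) = 1 + 7/9 = 16/9
0 + 1/(16/9) = 0 + 9/16 = 9/16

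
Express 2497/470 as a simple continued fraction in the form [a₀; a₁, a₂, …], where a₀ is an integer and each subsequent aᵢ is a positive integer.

[5; 3, 5, 14, 2]

Apply division with remainder until the remainder is 0:
2497 = 5·470 + 147, so a_0 = 5
470 = 3·147 + 29, so a_1 = 3
147 = 5·29 + 2, so a_2 = 5
29 = 14·2 + 1, so a_3 = 14
2 = 2·1 + 0, so a_4 = 2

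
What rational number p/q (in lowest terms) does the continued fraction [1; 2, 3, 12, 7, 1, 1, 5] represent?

Use the convergent recurrence hₖ = aₖ·hₖ₋₁ + hₖ₋₂ (and likewise for the denominators kₖ):
a_0 = 1: 1/1
a_1 = 2: 3/2
a_2 = 3: 10/7
a_3 = 12: 123/86
a_4 = 7: 871/609
a_5 = 1: 994/695
a_6 = 1: 1865/1304
a_7 = 5: 10319/7215

10319/7215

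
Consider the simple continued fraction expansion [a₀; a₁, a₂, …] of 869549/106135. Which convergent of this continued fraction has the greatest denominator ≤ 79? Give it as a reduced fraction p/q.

a_0 = 8: 8/1  (≤ bound)
a_1 = 5: 41/5  (≤ bound)
a_2 = 5: 213/26  (≤ bound)
a_3 = 2: 467/57  (≤ bound)
a_4 = 2: 1147/140  (> 79, stop)

467/57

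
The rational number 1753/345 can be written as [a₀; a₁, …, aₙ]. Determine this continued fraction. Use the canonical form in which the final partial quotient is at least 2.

1753 ÷ 345 → quotient 5, remainder 28
345 ÷ 28 → quotient 12, remainder 9
28 ÷ 9 → quotient 3, remainder 1
9 ÷ 1 → quotient 9, remainder 0

[5; 12, 3, 9]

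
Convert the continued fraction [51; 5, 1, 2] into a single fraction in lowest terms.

870/17

Start with 2.
1 + 1/(2/1) = 1 + 1/2 = 3/2
5 + 1/(3/2) = 5 + 2/3 = 17/3
51 + 1/(17/3) = 51 + 3/17 = 870/17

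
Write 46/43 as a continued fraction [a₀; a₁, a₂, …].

Run the Euclidean algorithm, recording each quotient:
46 = 1·43 + 3, so a_0 = 1
43 = 14·3 + 1, so a_1 = 14
3 = 3·1 + 0, so a_2 = 3

[1; 14, 3]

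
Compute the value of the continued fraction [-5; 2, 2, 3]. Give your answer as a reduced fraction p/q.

-78/17

a_0 = -5: -5/1
a_1 = 2: -9/2
a_2 = 2: -23/5
a_3 = 3: -78/17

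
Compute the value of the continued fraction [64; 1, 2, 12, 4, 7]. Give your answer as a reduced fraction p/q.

Collapse the nested fraction from the inside out:
Start with 7.
4 + 1/(7/1) = 4 + 1/7 = 29/7
12 + 1/(29/7) = 12 + 7/29 = 355/29
2 + 1/(355/29) = 2 + 29/355 = 739/355
1 + 1/(739/355) = 1 + 355/739 = 1094/739
64 + 1/(1094/739) = 64 + 739/1094 = 70755/1094

70755/1094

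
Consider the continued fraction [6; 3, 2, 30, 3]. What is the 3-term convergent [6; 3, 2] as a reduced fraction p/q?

44/7

Start with 2.
3 + 1/(2/1) = 3 + 1/2 = 7/2
6 + 1/(7/2) = 6 + 2/7 = 44/7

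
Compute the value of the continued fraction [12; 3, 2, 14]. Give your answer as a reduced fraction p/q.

Starting at the tail and folding back:
Start with 14.
2 + 1/(14/1) = 2 + 1/14 = 29/14
3 + 1/(29/14) = 3 + 14/29 = 101/29
12 + 1/(101/29) = 12 + 29/101 = 1241/101

1241/101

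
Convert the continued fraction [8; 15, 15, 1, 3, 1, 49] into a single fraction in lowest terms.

478006/59259

Collapse the nested fraction from the inside out:
Start with 49.
1 + 1/(49/1) = 1 + 1/49 = 50/49
3 + 1/(50/49) = 3 + 49/50 = 199/50
1 + 1/(199/50) = 1 + 50/199 = 249/199
15 + 1/(249/199) = 15 + 199/249 = 3934/249
15 + 1/(3934/249) = 15 + 249/3934 = 59259/3934
8 + 1/(59259/3934) = 8 + 3934/59259 = 478006/59259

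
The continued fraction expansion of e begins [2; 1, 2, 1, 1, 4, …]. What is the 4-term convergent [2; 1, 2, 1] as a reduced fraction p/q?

11/4

Start with 1.
2 + 1/(1/1) = 2 + 1/1 = 3/1
1 + 1/(3/1) = 1 + 1/3 = 4/3
2 + 1/(4/3) = 2 + 3/4 = 11/4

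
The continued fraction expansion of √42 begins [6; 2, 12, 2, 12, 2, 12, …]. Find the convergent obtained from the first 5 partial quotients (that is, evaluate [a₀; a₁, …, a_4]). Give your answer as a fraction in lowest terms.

4206/649

Work from the innermost term outward:
Start with 12.
2 + 1/(12/1) = 2 + 1/12 = 25/12
12 + 1/(25/12) = 12 + 12/25 = 312/25
2 + 1/(312/25) = 2 + 25/312 = 649/312
6 + 1/(649/312) = 6 + 312/649 = 4206/649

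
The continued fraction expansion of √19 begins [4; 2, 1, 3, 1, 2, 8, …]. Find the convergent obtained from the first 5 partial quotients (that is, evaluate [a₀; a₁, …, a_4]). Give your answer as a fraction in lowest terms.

Collapse the nested fraction from the inside out:
Start with 1.
3 + 1/(1/1) = 3 + 1/1 = 4/1
1 + 1/(4/1) = 1 + 1/4 = 5/4
2 + 1/(5/4) = 2 + 4/5 = 14/5
4 + 1/(14/5) = 4 + 5/14 = 61/14

61/14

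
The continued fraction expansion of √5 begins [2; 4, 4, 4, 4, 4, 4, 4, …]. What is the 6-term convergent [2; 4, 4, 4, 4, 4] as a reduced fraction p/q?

Build up convergents one term at a time:
a_0 = 2: 2/1
a_1 = 4: 9/4
a_2 = 4: 38/17
a_3 = 4: 161/72
a_4 = 4: 682/305
a_5 = 4: 2889/1292

2889/1292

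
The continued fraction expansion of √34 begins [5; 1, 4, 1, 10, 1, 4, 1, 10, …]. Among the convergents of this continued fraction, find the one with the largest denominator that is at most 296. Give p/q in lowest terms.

414/71

List convergents until the denominator exceeds the bound:
a_0 = 5: 5/1  (≤ bound)
a_1 = 1: 6/1  (≤ bound)
a_2 = 4: 29/5  (≤ bound)
a_3 = 1: 35/6  (≤ bound)
a_4 = 10: 379/65  (≤ bound)
a_5 = 1: 414/71  (≤ bound)
a_6 = 4: 2035/349  (> 296, stop)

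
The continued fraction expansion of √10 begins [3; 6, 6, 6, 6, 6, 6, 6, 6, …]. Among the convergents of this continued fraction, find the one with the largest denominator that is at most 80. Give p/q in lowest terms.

117/37

List convergents until the denominator exceeds the bound:
a_0 = 3: 3/1  (≤ bound)
a_1 = 6: 19/6  (≤ bound)
a_2 = 6: 117/37  (≤ bound)
a_3 = 6: 721/228  (> 80, stop)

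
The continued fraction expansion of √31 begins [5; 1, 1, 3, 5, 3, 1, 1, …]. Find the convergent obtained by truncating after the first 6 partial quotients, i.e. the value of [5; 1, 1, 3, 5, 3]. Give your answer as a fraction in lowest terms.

Use the convergent recurrence hₖ = aₖ·hₖ₋₁ + hₖ₋₂ (and likewise for the denominators kₖ):
a_0 = 5: 5/1
a_1 = 1: 6/1
a_2 = 1: 11/2
a_3 = 3: 39/7
a_4 = 5: 206/37
a_5 = 3: 657/118

657/118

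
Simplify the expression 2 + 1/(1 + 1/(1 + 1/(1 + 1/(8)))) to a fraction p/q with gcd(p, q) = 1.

69/26

a_0 = 2: 2/1
a_1 = 1: 3/1
a_2 = 1: 5/2
a_3 = 1: 8/3
a_4 = 8: 69/26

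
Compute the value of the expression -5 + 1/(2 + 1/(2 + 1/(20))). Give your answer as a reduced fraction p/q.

Start with 20.
2 + 1/(20/1) = 2 + 1/20 = 41/20
2 + 1/(41/20) = 2 + 20/41 = 102/41
-5 + 1/(102/41) = -5 + 41/102 = -469/102

-469/102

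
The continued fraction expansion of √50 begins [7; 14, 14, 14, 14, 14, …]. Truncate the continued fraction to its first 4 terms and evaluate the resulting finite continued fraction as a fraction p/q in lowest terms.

Starting at the tail and folding back:
Start with 14.
14 + 1/(14/1) = 14 + 1/14 = 197/14
14 + 1/(197/14) = 14 + 14/197 = 2772/197
7 + 1/(2772/197) = 7 + 197/2772 = 19601/2772

19601/2772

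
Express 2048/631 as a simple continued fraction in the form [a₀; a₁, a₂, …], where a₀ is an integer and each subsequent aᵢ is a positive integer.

[3; 4, 14, 11]

Run the Euclidean algorithm, recording each quotient:
2048 ÷ 631 → quotient 3, remainder 155
631 ÷ 155 → quotient 4, remainder 11
155 ÷ 11 → quotient 14, remainder 1
11 ÷ 1 → quotient 11, remainder 0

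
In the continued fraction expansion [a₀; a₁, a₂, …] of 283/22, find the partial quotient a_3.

Apply division with remainder until the remainder is 0:
283 ÷ 22 → quotient 12, remainder 19
22 ÷ 19 → quotient 1, remainder 3
19 ÷ 3 → quotient 6, remainder 1
3 ÷ 1 → quotient 3, remainder 0

3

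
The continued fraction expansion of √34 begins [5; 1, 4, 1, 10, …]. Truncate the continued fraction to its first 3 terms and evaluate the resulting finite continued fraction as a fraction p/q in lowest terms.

Start with 4.
1 + 1/(4/1) = 1 + 1/4 = 5/4
5 + 1/(5/4) = 5 + 4/5 = 29/5

29/5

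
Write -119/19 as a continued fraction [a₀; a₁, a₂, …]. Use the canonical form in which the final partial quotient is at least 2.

Apply division with remainder until the remainder is 0:
-119 ÷ 19 → quotient -7, remainder 14
19 ÷ 14 → quotient 1, remainder 5
14 ÷ 5 → quotient 2, remainder 4
5 ÷ 4 → quotient 1, remainder 1
4 ÷ 1 → quotient 4, remainder 0

[-7; 1, 2, 1, 4]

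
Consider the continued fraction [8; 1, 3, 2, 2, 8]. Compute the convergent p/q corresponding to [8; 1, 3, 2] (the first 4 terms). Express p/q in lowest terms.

Collapse the nested fraction from the inside out:
Start with 2.
3 + 1/(2/1) = 3 + 1/2 = 7/2
1 + 1/(7/2) = 1 + 2/7 = 9/7
8 + 1/(9/7) = 8 + 7/9 = 79/9

79/9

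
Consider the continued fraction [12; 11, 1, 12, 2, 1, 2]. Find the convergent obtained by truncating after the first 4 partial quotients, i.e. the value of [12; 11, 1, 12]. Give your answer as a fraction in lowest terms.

1873/155

a_0 = 12: 12/1
a_1 = 11: 133/11
a_2 = 1: 145/12
a_3 = 12: 1873/155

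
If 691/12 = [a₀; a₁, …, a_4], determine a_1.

1

691 ÷ 12 → quotient 57, remainder 7
12 ÷ 7 → quotient 1, remainder 5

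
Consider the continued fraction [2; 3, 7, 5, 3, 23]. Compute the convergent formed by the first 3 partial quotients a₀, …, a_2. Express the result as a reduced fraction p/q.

Start with 7.
3 + 1/(7/1) = 3 + 1/7 = 22/7
2 + 1/(22/7) = 2 + 7/22 = 51/22

51/22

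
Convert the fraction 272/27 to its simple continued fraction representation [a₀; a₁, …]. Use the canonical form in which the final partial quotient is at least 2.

[10; 13, 2]

⌊272/27⌋ = 10, remainder 2
⌊27/2⌋ = 13, remainder 1
⌊2/1⌋ = 2, remainder 0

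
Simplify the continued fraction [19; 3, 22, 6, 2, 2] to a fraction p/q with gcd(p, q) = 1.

41730/2159

Compute successive convergents:
a_0 = 19: 19/1
a_1 = 3: 58/3
a_2 = 22: 1295/67
a_3 = 6: 7828/405
a_4 = 2: 16951/877
a_5 = 2: 41730/2159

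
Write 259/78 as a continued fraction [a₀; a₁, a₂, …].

259 = 3·78 + 25, so a_0 = 3
78 = 3·25 + 3, so a_1 = 3
25 = 8·3 + 1, so a_2 = 8
3 = 3·1 + 0, so a_3 = 3

[3; 3, 8, 3]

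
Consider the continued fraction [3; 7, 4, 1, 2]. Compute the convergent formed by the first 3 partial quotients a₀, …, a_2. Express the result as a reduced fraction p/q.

91/29

Work from the innermost term outward:
Start with 4.
7 + 1/(4/1) = 7 + 1/4 = 29/4
3 + 1/(29/4) = 3 + 4/29 = 91/29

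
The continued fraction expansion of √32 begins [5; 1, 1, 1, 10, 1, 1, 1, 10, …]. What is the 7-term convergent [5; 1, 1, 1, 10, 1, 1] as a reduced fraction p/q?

Start with 1.
1 + 1/(1/1) = 1 + 1/1 = 2/1
10 + 1/(2/1) = 10 + 1/2 = 21/2
1 + 1/(21/2) = 1 + 2/21 = 23/21
1 + 1/(23/21) = 1 + 21/23 = 44/23
1 + 1/(44/23) = 1 + 23/44 = 67/44
5 + 1/(67/44) = 5 + 44/67 = 379/67

379/67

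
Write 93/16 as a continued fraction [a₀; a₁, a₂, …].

[5; 1, 4, 3]

⌊93/16⌋ = 5, remainder 13
⌊16/13⌋ = 1, remainder 3
⌊13/3⌋ = 4, remainder 1
⌊3/1⌋ = 3, remainder 0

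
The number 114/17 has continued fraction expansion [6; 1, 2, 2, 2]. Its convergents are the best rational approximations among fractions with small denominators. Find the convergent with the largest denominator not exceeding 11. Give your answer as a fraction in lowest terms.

List convergents until the denominator exceeds the bound:
a_0 = 6: 6/1  (≤ bound)
a_1 = 1: 7/1  (≤ bound)
a_2 = 2: 20/3  (≤ bound)
a_3 = 2: 47/7  (≤ bound)
a_4 = 2: 114/17  (> 11, stop)

47/7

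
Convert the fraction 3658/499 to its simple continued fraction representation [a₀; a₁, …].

⌊3658/499⌋ = 7, remainder 165
⌊499/165⌋ = 3, remainder 4
⌊165/4⌋ = 41, remainder 1
⌊4/1⌋ = 4, remainder 0

[7; 3, 41, 4]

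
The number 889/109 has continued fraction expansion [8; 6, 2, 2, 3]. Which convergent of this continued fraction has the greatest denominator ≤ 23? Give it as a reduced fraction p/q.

106/13

a_0 = 8: 8/1  (≤ bound)
a_1 = 6: 49/6  (≤ bound)
a_2 = 2: 106/13  (≤ bound)
a_3 = 2: 261/32  (> 23, stop)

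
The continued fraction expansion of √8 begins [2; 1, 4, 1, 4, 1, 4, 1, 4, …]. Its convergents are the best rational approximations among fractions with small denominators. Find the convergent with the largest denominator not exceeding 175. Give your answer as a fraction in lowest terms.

List convergents until the denominator exceeds the bound:
a_0 = 2: 2/1  (≤ bound)
a_1 = 1: 3/1  (≤ bound)
a_2 = 4: 14/5  (≤ bound)
a_3 = 1: 17/6  (≤ bound)
a_4 = 4: 82/29  (≤ bound)
a_5 = 1: 99/35  (≤ bound)
a_6 = 4: 478/169  (≤ bound)
a_7 = 1: 577/204  (> 175, stop)

478/169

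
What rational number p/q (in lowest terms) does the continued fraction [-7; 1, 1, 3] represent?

Starting at the tail and folding back:
Start with 3.
1 + 1/(3/1) = 1 + 1/3 = 4/3
1 + 1/(4/3) = 1 + 3/4 = 7/4
-7 + 1/(7/4) = -7 + 4/7 = -45/7

-45/7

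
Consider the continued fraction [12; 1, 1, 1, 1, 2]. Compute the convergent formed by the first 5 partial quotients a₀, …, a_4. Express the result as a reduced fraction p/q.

63/5

Collapse the nested fraction from the inside out:
Start with 1.
1 + 1/(1/1) = 1 + 1/1 = 2/1
1 + 1/(2/1) = 1 + 1/2 = 3/2
1 + 1/(3/2) = 1 + 2/3 = 5/3
12 + 1/(5/3) = 12 + 3/5 = 63/5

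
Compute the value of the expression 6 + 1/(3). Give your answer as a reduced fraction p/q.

19/3

a_0 = 6: 6/1
a_1 = 3: 19/3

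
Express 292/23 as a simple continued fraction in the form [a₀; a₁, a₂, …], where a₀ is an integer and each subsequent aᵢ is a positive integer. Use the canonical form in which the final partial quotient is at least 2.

[12; 1, 2, 3, 2]

Run the Euclidean algorithm, recording each quotient:
292 ÷ 23 → quotient 12, remainder 16
23 ÷ 16 → quotient 1, remainder 7
16 ÷ 7 → quotient 2, remainder 2
7 ÷ 2 → quotient 3, remainder 1
2 ÷ 1 → quotient 2, remainder 0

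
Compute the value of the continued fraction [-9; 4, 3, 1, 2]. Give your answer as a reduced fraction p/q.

-412/47

Build up convergents one term at a time:
a_0 = -9: -9/1
a_1 = 4: -35/4
a_2 = 3: -114/13
a_3 = 1: -149/17
a_4 = 2: -412/47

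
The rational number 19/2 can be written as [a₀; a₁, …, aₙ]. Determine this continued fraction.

19 ÷ 2 → quotient 9, remainder 1
2 ÷ 1 → quotient 2, remainder 0

[9; 2]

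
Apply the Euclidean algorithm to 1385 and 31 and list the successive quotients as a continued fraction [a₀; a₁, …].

⌊1385/31⌋ = 44, remainder 21
⌊31/21⌋ = 1, remainder 10
⌊21/10⌋ = 2, remainder 1
⌊10/1⌋ = 10, remainder 0

[44; 1, 2, 10]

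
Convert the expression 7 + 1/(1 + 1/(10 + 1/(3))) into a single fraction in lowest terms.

269/34

Start with 3.
10 + 1/(3/1) = 10 + 1/3 = 31/3
1 + 1/(31/3) = 1 + 3/31 = 34/31
7 + 1/(34/31) = 7 + 31/34 = 269/34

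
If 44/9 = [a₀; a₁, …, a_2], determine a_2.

8

Run the Euclidean algorithm, recording each quotient:
44 ÷ 9 → quotient 4, remainder 8
9 ÷ 8 → quotient 1, remainder 1
8 ÷ 1 → quotient 8, remainder 0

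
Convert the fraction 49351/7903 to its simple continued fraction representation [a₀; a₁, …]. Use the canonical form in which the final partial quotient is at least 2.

[6; 4, 11, 3, 3, 2, 7]

Repeatedly divide and take the remainder:
⌊49351/7903⌋ = 6, remainder 1933
⌊7903/1933⌋ = 4, remainder 171
⌊1933/171⌋ = 11, remainder 52
⌊171/52⌋ = 3, remainder 15
⌊52/15⌋ = 3, remainder 7
⌊15/7⌋ = 2, remainder 1
⌊7/1⌋ = 7, remainder 0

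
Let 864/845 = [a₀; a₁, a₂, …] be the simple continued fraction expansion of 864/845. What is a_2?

864 ÷ 845 → quotient 1, remainder 19
845 ÷ 19 → quotient 44, remainder 9
19 ÷ 9 → quotient 2, remainder 1

2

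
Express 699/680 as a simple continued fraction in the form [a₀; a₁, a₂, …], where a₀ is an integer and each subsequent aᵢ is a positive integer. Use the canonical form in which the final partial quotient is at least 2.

Apply division with remainder until the remainder is 0:
699 = 1·680 + 19, so a_0 = 1
680 = 35·19 + 15, so a_1 = 35
19 = 1·15 + 4, so a_2 = 1
15 = 3·4 + 3, so a_3 = 3
4 = 1·3 + 1, so a_4 = 1
3 = 3·1 + 0, so a_5 = 3

[1; 35, 1, 3, 1, 3]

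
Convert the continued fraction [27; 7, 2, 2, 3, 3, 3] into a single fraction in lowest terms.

37202/1371

Start with 3.
3 + 1/(3/1) = 3 + 1/3 = 10/3
3 + 1/(10/3) = 3 + 3/10 = 33/10
2 + 1/(33/10) = 2 + 10/33 = 76/33
2 + 1/(76/33) = 2 + 33/76 = 185/76
7 + 1/(185/76) = 7 + 76/185 = 1371/185
27 + 1/(1371/185) = 27 + 185/1371 = 37202/1371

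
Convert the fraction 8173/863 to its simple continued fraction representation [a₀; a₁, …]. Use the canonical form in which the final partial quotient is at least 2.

Apply division with remainder until the remainder is 0:
⌊8173/863⌋ = 9, remainder 406
⌊863/406⌋ = 2, remainder 51
⌊406/51⌋ = 7, remainder 49
⌊51/49⌋ = 1, remainder 2
⌊49/2⌋ = 24, remainder 1
⌊2/1⌋ = 2, remainder 0

[9; 2, 7, 1, 24, 2]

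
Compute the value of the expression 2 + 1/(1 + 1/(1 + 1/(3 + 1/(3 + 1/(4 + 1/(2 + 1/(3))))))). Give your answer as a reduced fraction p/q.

a_0 = 2: 2/1
a_1 = 1: 3/1
a_2 = 1: 5/2
a_3 = 3: 18/7
a_4 = 3: 59/23
a_5 = 4: 254/99
a_6 = 2: 567/221
a_7 = 3: 1955/762

1955/762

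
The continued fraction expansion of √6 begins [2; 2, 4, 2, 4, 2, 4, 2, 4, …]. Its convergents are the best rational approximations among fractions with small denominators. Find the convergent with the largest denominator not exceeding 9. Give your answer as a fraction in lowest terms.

a_0 = 2: 2/1  (≤ bound)
a_1 = 2: 5/2  (≤ bound)
a_2 = 4: 22/9  (≤ bound)
a_3 = 2: 49/20  (> 9, stop)

22/9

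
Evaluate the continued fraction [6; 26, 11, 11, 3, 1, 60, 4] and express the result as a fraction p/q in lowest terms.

19183305/3176923

Collapse the nested fraction from the inside out:
Start with 4.
60 + 1/(4/1) = 60 + 1/4 = 241/4
1 + 1/(241/4) = 1 + 4/241 = 245/241
3 + 1/(245/241) = 3 + 241/245 = 976/245
11 + 1/(976/245) = 11 + 245/976 = 10981/976
11 + 1/(10981/976) = 11 + 976/10981 = 121767/10981
26 + 1/(121767/10981) = 26 + 10981/121767 = 3176923/121767
6 + 1/(3176923/121767) = 6 + 121767/3176923 = 19183305/3176923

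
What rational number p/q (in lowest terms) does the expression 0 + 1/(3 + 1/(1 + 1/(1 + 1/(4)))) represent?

Compute successive convergents:
a_0 = 0: 0/1
a_1 = 3: 1/3
a_2 = 1: 1/4
a_3 = 1: 2/7
a_4 = 4: 9/32

9/32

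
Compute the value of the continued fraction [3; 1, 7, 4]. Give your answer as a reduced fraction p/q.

128/33

Collapse the nested fraction from the inside out:
Start with 4.
7 + 1/(4/1) = 7 + 1/4 = 29/4
1 + 1/(29/4) = 1 + 4/29 = 33/29
3 + 1/(33/29) = 3 + 29/33 = 128/33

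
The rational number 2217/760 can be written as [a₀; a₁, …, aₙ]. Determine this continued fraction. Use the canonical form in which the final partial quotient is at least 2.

2217 = 2·760 + 697, so a_0 = 2
760 = 1·697 + 63, so a_1 = 1
697 = 11·63 + 4, so a_2 = 11
63 = 15·4 + 3, so a_3 = 15
4 = 1·3 + 1, so a_4 = 1
3 = 3·1 + 0, so a_5 = 3

[2; 1, 11, 15, 1, 3]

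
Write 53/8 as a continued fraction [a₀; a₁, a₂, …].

⌊53/8⌋ = 6, remainder 5
⌊8/5⌋ = 1, remainder 3
⌊5/3⌋ = 1, remainder 2
⌊3/2⌋ = 1, remainder 1
⌊2/1⌋ = 2, remainder 0

[6; 1, 1, 1, 2]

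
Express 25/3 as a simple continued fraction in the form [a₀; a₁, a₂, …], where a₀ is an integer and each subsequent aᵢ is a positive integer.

Apply division with remainder until the remainder is 0:
⌊25/3⌋ = 8, remainder 1
⌊3/1⌋ = 3, remainder 0

[8; 3]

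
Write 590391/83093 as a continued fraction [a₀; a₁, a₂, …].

[7; 9, 1, 1, 34, 5, 2, 11]

⌊590391/83093⌋ = 7, remainder 8740
⌊83093/8740⌋ = 9, remainder 4433
⌊8740/4433⌋ = 1, remainder 4307
⌊4433/4307⌋ = 1, remainder 126
⌊4307/126⌋ = 34, remainder 23
⌊126/23⌋ = 5, remainder 11
⌊23/11⌋ = 2, remainder 1
⌊11/1⌋ = 11, remainder 0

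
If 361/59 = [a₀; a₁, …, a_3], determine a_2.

2

361 ÷ 59 → quotient 6, remainder 7
59 ÷ 7 → quotient 8, remainder 3
7 ÷ 3 → quotient 2, remainder 1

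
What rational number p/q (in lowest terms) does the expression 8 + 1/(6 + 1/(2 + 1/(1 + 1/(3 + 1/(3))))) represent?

1868/229

Build up convergents one term at a time:
a_0 = 8: 8/1
a_1 = 6: 49/6
a_2 = 2: 106/13
a_3 = 1: 155/19
a_4 = 3: 571/70
a_5 = 3: 1868/229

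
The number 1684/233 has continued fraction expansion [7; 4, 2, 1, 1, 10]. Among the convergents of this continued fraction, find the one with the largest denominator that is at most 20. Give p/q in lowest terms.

a_0 = 7: 7/1  (≤ bound)
a_1 = 4: 29/4  (≤ bound)
a_2 = 2: 65/9  (≤ bound)
a_3 = 1: 94/13  (≤ bound)
a_4 = 1: 159/22  (> 20, stop)

94/13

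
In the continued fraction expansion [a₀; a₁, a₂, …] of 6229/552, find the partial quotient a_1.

3

Apply division with remainder until the remainder is 0:
6229 ÷ 552 → quotient 11, remainder 157
552 ÷ 157 → quotient 3, remainder 81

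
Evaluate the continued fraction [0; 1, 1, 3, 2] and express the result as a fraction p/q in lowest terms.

9/16

Start with 2.
3 + 1/(2/1) = 3 + 1/2 = 7/2
1 + 1/(7/2) = 1 + 2/7 = 9/7
1 + 1/(9/7) = 1 + 7/9 = 16/9
0 + 1/(16/9) = 0 + 9/16 = 9/16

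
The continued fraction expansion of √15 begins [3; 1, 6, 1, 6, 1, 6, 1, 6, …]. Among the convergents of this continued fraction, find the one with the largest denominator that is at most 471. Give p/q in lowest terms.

a_0 = 3: 3/1  (≤ bound)
a_1 = 1: 4/1  (≤ bound)
a_2 = 6: 27/7  (≤ bound)
a_3 = 1: 31/8  (≤ bound)
a_4 = 6: 213/55  (≤ bound)
a_5 = 1: 244/63  (≤ bound)
a_6 = 6: 1677/433  (≤ bound)
a_7 = 1: 1921/496  (> 471, stop)

1677/433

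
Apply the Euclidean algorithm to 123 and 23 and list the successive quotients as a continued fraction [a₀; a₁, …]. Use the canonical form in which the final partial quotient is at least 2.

⌊123/23⌋ = 5, remainder 8
⌊23/8⌋ = 2, remainder 7
⌊8/7⌋ = 1, remainder 1
⌊7/1⌋ = 7, remainder 0

[5; 2, 1, 7]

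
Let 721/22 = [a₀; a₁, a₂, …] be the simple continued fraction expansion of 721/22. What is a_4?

2

721 ÷ 22 → quotient 32, remainder 17
22 ÷ 17 → quotient 1, remainder 5
17 ÷ 5 → quotient 3, remainder 2
5 ÷ 2 → quotient 2, remainder 1
2 ÷ 1 → quotient 2, remainder 0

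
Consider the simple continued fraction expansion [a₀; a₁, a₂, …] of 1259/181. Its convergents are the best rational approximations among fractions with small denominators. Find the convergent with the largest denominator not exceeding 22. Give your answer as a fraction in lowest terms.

153/22

a_0 = 6: 6/1  (≤ bound)
a_1 = 1: 7/1  (≤ bound)
a_2 = 21: 153/22  (≤ bound)
a_3 = 1: 160/23  (> 22, stop)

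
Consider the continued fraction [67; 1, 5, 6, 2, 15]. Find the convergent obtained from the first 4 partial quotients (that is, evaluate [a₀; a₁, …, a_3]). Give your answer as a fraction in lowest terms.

Use the convergent recurrence hₖ = aₖ·hₖ₋₁ + hₖ₋₂ (and likewise for the denominators kₖ):
a_0 = 67: 67/1
a_1 = 1: 68/1
a_2 = 5: 407/6
a_3 = 6: 2510/37

2510/37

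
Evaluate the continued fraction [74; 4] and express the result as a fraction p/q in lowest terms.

297/4

Start with 4.
74 + 1/(4/1) = 74 + 1/4 = 297/4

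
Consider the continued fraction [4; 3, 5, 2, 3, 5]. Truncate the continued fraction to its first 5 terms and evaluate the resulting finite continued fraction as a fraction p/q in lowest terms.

a_0 = 4: 4/1
a_1 = 3: 13/3
a_2 = 5: 69/16
a_3 = 2: 151/35
a_4 = 3: 522/121

522/121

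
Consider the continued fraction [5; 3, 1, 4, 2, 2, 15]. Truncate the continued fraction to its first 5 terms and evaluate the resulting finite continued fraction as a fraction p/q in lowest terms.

221/42

a_0 = 5: 5/1
a_1 = 3: 16/3
a_2 = 1: 21/4
a_3 = 4: 100/19
a_4 = 2: 221/42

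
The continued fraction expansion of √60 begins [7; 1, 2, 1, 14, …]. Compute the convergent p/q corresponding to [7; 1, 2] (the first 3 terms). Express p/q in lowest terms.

Start with 2.
1 + 1/(2/1) = 1 + 1/2 = 3/2
7 + 1/(3/2) = 7 + 2/3 = 23/3

23/3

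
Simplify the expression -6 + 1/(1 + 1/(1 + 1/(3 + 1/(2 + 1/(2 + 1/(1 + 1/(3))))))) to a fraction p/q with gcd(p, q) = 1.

-1109/204

Start with 3.
1 + 1/(3/1) = 1 + 1/3 = 4/3
2 + 1/(4/3) = 2 + 3/4 = 11/4
2 + 1/(11/4) = 2 + 4/11 = 26/11
3 + 1/(26/11) = 3 + 11/26 = 89/26
1 + 1/(89/26) = 1 + 26/89 = 115/89
1 + 1/(115/89) = 1 + 89/115 = 204/115
-6 + 1/(204/115) = -6 + 115/204 = -1109/204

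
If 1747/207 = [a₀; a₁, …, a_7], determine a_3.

Apply division with remainder until the remainder is 0:
1747 ÷ 207 → quotient 8, remainder 91
207 ÷ 91 → quotient 2, remainder 25
91 ÷ 25 → quotient 3, remainder 16
25 ÷ 16 → quotient 1, remainder 9

1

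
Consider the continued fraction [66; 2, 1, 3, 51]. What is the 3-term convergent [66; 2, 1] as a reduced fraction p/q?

199/3

Start with 1.
2 + 1/(1/1) = 2 + 1/1 = 3/1
66 + 1/(3/1) = 66 + 1/3 = 199/3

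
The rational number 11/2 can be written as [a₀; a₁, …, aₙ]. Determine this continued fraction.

[5; 2]

Run the Euclidean algorithm, recording each quotient:
11 = 5·2 + 1, so a_0 = 5
2 = 2·1 + 0, so a_1 = 2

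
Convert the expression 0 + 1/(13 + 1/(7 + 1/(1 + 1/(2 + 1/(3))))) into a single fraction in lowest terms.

77/1011

Start with 3.
2 + 1/(3/1) = 2 + 1/3 = 7/3
1 + 1/(7/3) = 1 + 3/7 = 10/7
7 + 1/(10/7) = 7 + 7/10 = 77/10
13 + 1/(77/10) = 13 + 10/77 = 1011/77
0 + 1/(1011/77) = 0 + 77/1011 = 77/1011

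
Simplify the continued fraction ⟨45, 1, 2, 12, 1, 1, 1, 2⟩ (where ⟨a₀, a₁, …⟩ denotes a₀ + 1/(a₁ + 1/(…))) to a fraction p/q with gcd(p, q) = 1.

14205/311

Build up convergents one term at a time:
a_0 = 45: 45/1
a_1 = 1: 46/1
a_2 = 2: 137/3
a_3 = 12: 1690/37
a_4 = 1: 1827/40
a_5 = 1: 3517/77
a_6 = 1: 5344/117
a_7 = 2: 14205/311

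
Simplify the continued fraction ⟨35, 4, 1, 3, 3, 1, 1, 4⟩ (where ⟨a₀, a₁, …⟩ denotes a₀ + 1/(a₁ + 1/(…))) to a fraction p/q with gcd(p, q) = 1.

22992/653

a_0 = 35: 35/1
a_1 = 4: 141/4
a_2 = 1: 176/5
a_3 = 3: 669/19
a_4 = 3: 2183/62
a_5 = 1: 2852/81
a_6 = 1: 5035/143
a_7 = 4: 22992/653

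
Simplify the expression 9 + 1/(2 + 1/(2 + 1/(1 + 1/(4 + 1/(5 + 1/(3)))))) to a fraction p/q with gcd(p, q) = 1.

Start with 3.
5 + 1/(3/1) = 5 + 1/3 = 16/3
4 + 1/(16/3) = 4 + 3/16 = 67/16
1 + 1/(67/16) = 1 + 16/67 = 83/67
2 + 1/(83/67) = 2 + 67/83 = 233/83
2 + 1/(233/83) = 2 + 83/233 = 549/233
9 + 1/(549/233) = 9 + 233/549 = 5174/549

5174/549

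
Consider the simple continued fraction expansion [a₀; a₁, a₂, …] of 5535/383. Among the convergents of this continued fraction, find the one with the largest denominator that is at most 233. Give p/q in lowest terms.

448/31

a_0 = 14: 14/1  (≤ bound)
a_1 = 2: 29/2  (≤ bound)
a_2 = 4: 130/9  (≤ bound)
a_3 = 1: 159/11  (≤ bound)
a_4 = 2: 448/31  (≤ bound)
a_5 = 12: 5535/383  (> 233, stop)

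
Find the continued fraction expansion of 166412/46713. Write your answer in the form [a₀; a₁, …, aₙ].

[3; 1, 1, 3, 1, 1, 59, 49]

Run the Euclidean algorithm, recording each quotient:
166412 = 3·46713 + 26273, so a_0 = 3
46713 = 1·26273 + 20440, so a_1 = 1
26273 = 1·20440 + 5833, so a_2 = 1
20440 = 3·5833 + 2941, so a_3 = 3
5833 = 1·2941 + 2892, so a_4 = 1
2941 = 1·2892 + 49, so a_5 = 1
2892 = 59·49 + 1, so a_6 = 59
49 = 49·1 + 0, so a_7 = 49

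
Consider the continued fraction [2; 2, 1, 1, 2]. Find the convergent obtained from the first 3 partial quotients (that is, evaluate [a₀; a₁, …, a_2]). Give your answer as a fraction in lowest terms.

7/3

a_0 = 2: 2/1
a_1 = 2: 5/2
a_2 = 1: 7/3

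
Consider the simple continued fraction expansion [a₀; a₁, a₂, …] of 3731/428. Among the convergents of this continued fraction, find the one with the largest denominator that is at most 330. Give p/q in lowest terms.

1665/191

List convergents until the denominator exceeds the bound:
a_0 = 8: 8/1  (≤ bound)
a_1 = 1: 9/1  (≤ bound)
a_2 = 2: 26/3  (≤ bound)
a_3 = 1: 35/4  (≤ bound)
a_4 = 1: 61/7  (≤ bound)
a_5 = 6: 401/46  (≤ bound)
a_6 = 4: 1665/191  (≤ bound)
a_7 = 2: 3731/428  (> 330, stop)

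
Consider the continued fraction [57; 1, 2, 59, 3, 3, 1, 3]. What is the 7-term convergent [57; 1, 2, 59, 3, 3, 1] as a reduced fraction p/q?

134137/2326

Start with 1.
3 + 1/(1/1) = 3 + 1/1 = 4/1
3 + 1/(4/1) = 3 + 1/4 = 13/4
59 + 1/(13/4) = 59 + 4/13 = 771/13
2 + 1/(771/13) = 2 + 13/771 = 1555/771
1 + 1/(1555/771) = 1 + 771/1555 = 2326/1555
57 + 1/(2326/1555) = 57 + 1555/2326 = 134137/2326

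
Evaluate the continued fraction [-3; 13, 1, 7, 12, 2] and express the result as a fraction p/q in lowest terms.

Start with 2.
12 + 1/(2/1) = 12 + 1/2 = 25/2
7 + 1/(25/2) = 7 + 2/25 = 177/25
1 + 1/(177/25) = 1 + 25/177 = 202/177
13 + 1/(202/177) = 13 + 177/202 = 2803/202
-3 + 1/(2803/202) = -3 + 202/2803 = -8207/2803

-8207/2803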